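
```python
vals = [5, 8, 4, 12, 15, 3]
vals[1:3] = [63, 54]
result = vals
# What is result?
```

vals starts as [5, 8, 4, 12, 15, 3] (length 6). The slice vals[1:3] covers indices [1, 2] with values [8, 4]. Replacing that slice with [63, 54] (same length) produces [5, 63, 54, 12, 15, 3].

[5, 63, 54, 12, 15, 3]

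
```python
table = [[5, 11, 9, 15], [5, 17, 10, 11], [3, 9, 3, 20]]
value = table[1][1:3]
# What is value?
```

table[1] = [5, 17, 10, 11]. table[1] has length 4. The slice table[1][1:3] selects indices [1, 2] (1->17, 2->10), giving [17, 10].

[17, 10]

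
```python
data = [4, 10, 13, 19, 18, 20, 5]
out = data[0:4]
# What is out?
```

data has length 7. The slice data[0:4] selects indices [0, 1, 2, 3] (0->4, 1->10, 2->13, 3->19), giving [4, 10, 13, 19].

[4, 10, 13, 19]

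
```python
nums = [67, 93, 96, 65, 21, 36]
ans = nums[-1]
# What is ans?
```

nums has length 6. Negative index -1 maps to positive index 6 + (-1) = 5. nums[5] = 36.

36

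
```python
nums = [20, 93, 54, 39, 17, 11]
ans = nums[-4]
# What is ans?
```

nums has length 6. Negative index -4 maps to positive index 6 + (-4) = 2. nums[2] = 54.

54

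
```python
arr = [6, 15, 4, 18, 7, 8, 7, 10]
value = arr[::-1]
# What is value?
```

arr has length 8. The slice arr[::-1] selects indices [7, 6, 5, 4, 3, 2, 1, 0] (7->10, 6->7, 5->8, 4->7, 3->18, 2->4, 1->15, 0->6), giving [10, 7, 8, 7, 18, 4, 15, 6].

[10, 7, 8, 7, 18, 4, 15, 6]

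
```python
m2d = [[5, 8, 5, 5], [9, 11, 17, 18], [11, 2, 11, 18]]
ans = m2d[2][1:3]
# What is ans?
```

m2d[2] = [11, 2, 11, 18]. m2d[2] has length 4. The slice m2d[2][1:3] selects indices [1, 2] (1->2, 2->11), giving [2, 11].

[2, 11]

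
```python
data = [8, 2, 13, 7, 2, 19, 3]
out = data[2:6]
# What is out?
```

data has length 7. The slice data[2:6] selects indices [2, 3, 4, 5] (2->13, 3->7, 4->2, 5->19), giving [13, 7, 2, 19].

[13, 7, 2, 19]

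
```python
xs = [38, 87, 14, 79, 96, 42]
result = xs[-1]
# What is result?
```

xs has length 6. Negative index -1 maps to positive index 6 + (-1) = 5. xs[5] = 42.

42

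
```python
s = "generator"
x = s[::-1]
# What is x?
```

s has length 9. The slice s[::-1] selects indices [8, 7, 6, 5, 4, 3, 2, 1, 0] (8->'r', 7->'o', 6->'t', 5->'a', 4->'r', 3->'e', 2->'n', 1->'e', 0->'g'), giving 'rotareneg'.

'rotareneg'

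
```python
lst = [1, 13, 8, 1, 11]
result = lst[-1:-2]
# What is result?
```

lst has length 5. The slice lst[-1:-2] resolves to an empty index range, so the result is [].

[]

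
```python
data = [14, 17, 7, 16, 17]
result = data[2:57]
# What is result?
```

data has length 5. The slice data[2:57] selects indices [2, 3, 4] (2->7, 3->16, 4->17), giving [7, 16, 17].

[7, 16, 17]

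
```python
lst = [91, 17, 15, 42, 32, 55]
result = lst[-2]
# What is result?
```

lst has length 6. Negative index -2 maps to positive index 6 + (-2) = 4. lst[4] = 32.

32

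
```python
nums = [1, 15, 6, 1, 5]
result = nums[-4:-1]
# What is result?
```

nums has length 5. The slice nums[-4:-1] selects indices [1, 2, 3] (1->15, 2->6, 3->1), giving [15, 6, 1].

[15, 6, 1]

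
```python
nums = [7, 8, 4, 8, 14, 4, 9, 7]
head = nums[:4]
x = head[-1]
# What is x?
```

nums has length 8. The slice nums[:4] selects indices [0, 1, 2, 3] (0->7, 1->8, 2->4, 3->8), giving [7, 8, 4, 8]. So head = [7, 8, 4, 8]. Then head[-1] = 8.

8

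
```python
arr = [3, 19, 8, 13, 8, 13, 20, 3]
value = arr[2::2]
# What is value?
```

arr has length 8. The slice arr[2::2] selects indices [2, 4, 6] (2->8, 4->8, 6->20), giving [8, 8, 20].

[8, 8, 20]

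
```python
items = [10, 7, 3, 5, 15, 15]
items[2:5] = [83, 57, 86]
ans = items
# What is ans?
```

items starts as [10, 7, 3, 5, 15, 15] (length 6). The slice items[2:5] covers indices [2, 3, 4] with values [3, 5, 15]. Replacing that slice with [83, 57, 86] (same length) produces [10, 7, 83, 57, 86, 15].

[10, 7, 83, 57, 86, 15]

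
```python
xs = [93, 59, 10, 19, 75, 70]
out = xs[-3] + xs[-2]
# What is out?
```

xs has length 6. Negative index -3 maps to positive index 6 + (-3) = 3. xs[3] = 19.
xs has length 6. Negative index -2 maps to positive index 6 + (-2) = 4. xs[4] = 75.
Sum: 19 + 75 = 94.

94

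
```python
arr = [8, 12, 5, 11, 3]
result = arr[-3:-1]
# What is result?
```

arr has length 5. The slice arr[-3:-1] selects indices [2, 3] (2->5, 3->11), giving [5, 11].

[5, 11]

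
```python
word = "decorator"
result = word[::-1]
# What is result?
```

word has length 9. The slice word[::-1] selects indices [8, 7, 6, 5, 4, 3, 2, 1, 0] (8->'r', 7->'o', 6->'t', 5->'a', 4->'r', 3->'o', 2->'c', 1->'e', 0->'d'), giving 'rotaroced'.

'rotaroced'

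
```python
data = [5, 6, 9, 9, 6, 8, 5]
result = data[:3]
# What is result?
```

data has length 7. The slice data[:3] selects indices [0, 1, 2] (0->5, 1->6, 2->9), giving [5, 6, 9].

[5, 6, 9]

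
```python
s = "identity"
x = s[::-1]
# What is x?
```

s has length 8. The slice s[::-1] selects indices [7, 6, 5, 4, 3, 2, 1, 0] (7->'y', 6->'t', 5->'i', 4->'t', 3->'n', 2->'e', 1->'d', 0->'i'), giving 'ytitnedi'.

'ytitnedi'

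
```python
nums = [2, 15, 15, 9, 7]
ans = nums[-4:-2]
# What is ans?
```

nums has length 5. The slice nums[-4:-2] selects indices [1, 2] (1->15, 2->15), giving [15, 15].

[15, 15]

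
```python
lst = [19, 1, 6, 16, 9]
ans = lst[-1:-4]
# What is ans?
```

lst has length 5. The slice lst[-1:-4] resolves to an empty index range, so the result is [].

[]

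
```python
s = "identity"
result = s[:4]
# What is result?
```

s has length 8. The slice s[:4] selects indices [0, 1, 2, 3] (0->'i', 1->'d', 2->'e', 3->'n'), giving 'iden'.

'iden'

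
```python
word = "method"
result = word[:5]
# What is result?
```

word has length 6. The slice word[:5] selects indices [0, 1, 2, 3, 4] (0->'m', 1->'e', 2->'t', 3->'h', 4->'o'), giving 'metho'.

'metho'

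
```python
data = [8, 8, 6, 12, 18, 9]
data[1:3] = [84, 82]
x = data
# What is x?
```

data starts as [8, 8, 6, 12, 18, 9] (length 6). The slice data[1:3] covers indices [1, 2] with values [8, 6]. Replacing that slice with [84, 82] (same length) produces [8, 84, 82, 12, 18, 9].

[8, 84, 82, 12, 18, 9]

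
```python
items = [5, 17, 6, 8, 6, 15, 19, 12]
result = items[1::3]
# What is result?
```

items has length 8. The slice items[1::3] selects indices [1, 4, 7] (1->17, 4->6, 7->12), giving [17, 6, 12].

[17, 6, 12]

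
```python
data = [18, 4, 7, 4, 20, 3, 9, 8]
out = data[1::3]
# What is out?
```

data has length 8. The slice data[1::3] selects indices [1, 4, 7] (1->4, 4->20, 7->8), giving [4, 20, 8].

[4, 20, 8]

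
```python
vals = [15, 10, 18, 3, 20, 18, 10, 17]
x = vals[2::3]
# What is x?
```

vals has length 8. The slice vals[2::3] selects indices [2, 5] (2->18, 5->18), giving [18, 18].

[18, 18]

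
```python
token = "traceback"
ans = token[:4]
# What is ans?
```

token has length 9. The slice token[:4] selects indices [0, 1, 2, 3] (0->'t', 1->'r', 2->'a', 3->'c'), giving 'trac'.

'trac'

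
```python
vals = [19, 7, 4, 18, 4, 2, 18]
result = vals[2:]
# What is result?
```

vals has length 7. The slice vals[2:] selects indices [2, 3, 4, 5, 6] (2->4, 3->18, 4->4, 5->2, 6->18), giving [4, 18, 4, 2, 18].

[4, 18, 4, 2, 18]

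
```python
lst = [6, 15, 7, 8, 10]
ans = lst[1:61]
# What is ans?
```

lst has length 5. The slice lst[1:61] selects indices [1, 2, 3, 4] (1->15, 2->7, 3->8, 4->10), giving [15, 7, 8, 10].

[15, 7, 8, 10]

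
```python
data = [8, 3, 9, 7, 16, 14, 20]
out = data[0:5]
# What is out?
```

data has length 7. The slice data[0:5] selects indices [0, 1, 2, 3, 4] (0->8, 1->3, 2->9, 3->7, 4->16), giving [8, 3, 9, 7, 16].

[8, 3, 9, 7, 16]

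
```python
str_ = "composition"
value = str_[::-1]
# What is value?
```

str_ has length 11. The slice str_[::-1] selects indices [10, 9, 8, 7, 6, 5, 4, 3, 2, 1, 0] (10->'n', 9->'o', 8->'i', 7->'t', 6->'i', 5->'s', 4->'o', 3->'p', 2->'m', 1->'o', 0->'c'), giving 'noitisopmoc'.

'noitisopmoc'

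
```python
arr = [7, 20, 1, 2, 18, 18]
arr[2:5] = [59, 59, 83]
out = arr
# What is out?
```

arr starts as [7, 20, 1, 2, 18, 18] (length 6). The slice arr[2:5] covers indices [2, 3, 4] with values [1, 2, 18]. Replacing that slice with [59, 59, 83] (same length) produces [7, 20, 59, 59, 83, 18].

[7, 20, 59, 59, 83, 18]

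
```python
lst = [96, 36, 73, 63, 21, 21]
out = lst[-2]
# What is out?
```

lst has length 6. Negative index -2 maps to positive index 6 + (-2) = 4. lst[4] = 21.

21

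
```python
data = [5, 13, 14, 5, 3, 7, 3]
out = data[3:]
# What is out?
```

data has length 7. The slice data[3:] selects indices [3, 4, 5, 6] (3->5, 4->3, 5->7, 6->3), giving [5, 3, 7, 3].

[5, 3, 7, 3]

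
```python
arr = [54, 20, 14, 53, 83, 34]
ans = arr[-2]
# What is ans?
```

arr has length 6. Negative index -2 maps to positive index 6 + (-2) = 4. arr[4] = 83.

83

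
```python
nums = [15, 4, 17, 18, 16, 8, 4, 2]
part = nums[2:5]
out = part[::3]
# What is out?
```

nums has length 8. The slice nums[2:5] selects indices [2, 3, 4] (2->17, 3->18, 4->16), giving [17, 18, 16]. So part = [17, 18, 16]. part has length 3. The slice part[::3] selects indices [0] (0->17), giving [17].

[17]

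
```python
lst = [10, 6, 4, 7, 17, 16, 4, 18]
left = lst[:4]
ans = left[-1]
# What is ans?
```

lst has length 8. The slice lst[:4] selects indices [0, 1, 2, 3] (0->10, 1->6, 2->4, 3->7), giving [10, 6, 4, 7]. So left = [10, 6, 4, 7]. Then left[-1] = 7.

7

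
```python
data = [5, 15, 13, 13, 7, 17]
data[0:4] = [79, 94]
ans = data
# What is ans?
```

data starts as [5, 15, 13, 13, 7, 17] (length 6). The slice data[0:4] covers indices [0, 1, 2, 3] with values [5, 15, 13, 13]. Replacing that slice with [79, 94] (different length) produces [79, 94, 7, 17].

[79, 94, 7, 17]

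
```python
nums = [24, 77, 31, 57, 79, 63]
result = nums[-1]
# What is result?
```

nums has length 6. Negative index -1 maps to positive index 6 + (-1) = 5. nums[5] = 63.

63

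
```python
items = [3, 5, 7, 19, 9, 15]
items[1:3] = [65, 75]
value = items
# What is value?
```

items starts as [3, 5, 7, 19, 9, 15] (length 6). The slice items[1:3] covers indices [1, 2] with values [5, 7]. Replacing that slice with [65, 75] (same length) produces [3, 65, 75, 19, 9, 15].

[3, 65, 75, 19, 9, 15]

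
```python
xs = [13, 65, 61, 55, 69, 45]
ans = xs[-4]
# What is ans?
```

xs has length 6. Negative index -4 maps to positive index 6 + (-4) = 2. xs[2] = 61.

61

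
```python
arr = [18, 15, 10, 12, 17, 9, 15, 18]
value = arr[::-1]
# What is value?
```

arr has length 8. The slice arr[::-1] selects indices [7, 6, 5, 4, 3, 2, 1, 0] (7->18, 6->15, 5->9, 4->17, 3->12, 2->10, 1->15, 0->18), giving [18, 15, 9, 17, 12, 10, 15, 18].

[18, 15, 9, 17, 12, 10, 15, 18]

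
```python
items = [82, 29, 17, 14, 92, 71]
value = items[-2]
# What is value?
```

items has length 6. Negative index -2 maps to positive index 6 + (-2) = 4. items[4] = 92.

92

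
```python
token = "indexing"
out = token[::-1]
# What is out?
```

token has length 8. The slice token[::-1] selects indices [7, 6, 5, 4, 3, 2, 1, 0] (7->'g', 6->'n', 5->'i', 4->'x', 3->'e', 2->'d', 1->'n', 0->'i'), giving 'gnixedni'.

'gnixedni'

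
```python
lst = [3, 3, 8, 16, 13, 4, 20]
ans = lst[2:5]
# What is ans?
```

lst has length 7. The slice lst[2:5] selects indices [2, 3, 4] (2->8, 3->16, 4->13), giving [8, 16, 13].

[8, 16, 13]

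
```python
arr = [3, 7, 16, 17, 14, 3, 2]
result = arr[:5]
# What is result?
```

arr has length 7. The slice arr[:5] selects indices [0, 1, 2, 3, 4] (0->3, 1->7, 2->16, 3->17, 4->14), giving [3, 7, 16, 17, 14].

[3, 7, 16, 17, 14]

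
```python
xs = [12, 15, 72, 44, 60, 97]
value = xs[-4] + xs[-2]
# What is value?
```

xs has length 6. Negative index -4 maps to positive index 6 + (-4) = 2. xs[2] = 72.
xs has length 6. Negative index -2 maps to positive index 6 + (-2) = 4. xs[4] = 60.
Sum: 72 + 60 = 132.

132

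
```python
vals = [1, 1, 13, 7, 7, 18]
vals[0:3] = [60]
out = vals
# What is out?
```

vals starts as [1, 1, 13, 7, 7, 18] (length 6). The slice vals[0:3] covers indices [0, 1, 2] with values [1, 1, 13]. Replacing that slice with [60] (different length) produces [60, 7, 7, 18].

[60, 7, 7, 18]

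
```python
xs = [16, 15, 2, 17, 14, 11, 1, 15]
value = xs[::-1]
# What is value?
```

xs has length 8. The slice xs[::-1] selects indices [7, 6, 5, 4, 3, 2, 1, 0] (7->15, 6->1, 5->11, 4->14, 3->17, 2->2, 1->15, 0->16), giving [15, 1, 11, 14, 17, 2, 15, 16].

[15, 1, 11, 14, 17, 2, 15, 16]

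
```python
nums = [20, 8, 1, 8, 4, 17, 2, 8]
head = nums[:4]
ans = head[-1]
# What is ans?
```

nums has length 8. The slice nums[:4] selects indices [0, 1, 2, 3] (0->20, 1->8, 2->1, 3->8), giving [20, 8, 1, 8]. So head = [20, 8, 1, 8]. Then head[-1] = 8.

8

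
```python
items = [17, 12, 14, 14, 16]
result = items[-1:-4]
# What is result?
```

items has length 5. The slice items[-1:-4] resolves to an empty index range, so the result is [].

[]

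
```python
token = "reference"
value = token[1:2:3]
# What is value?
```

token has length 9. The slice token[1:2:3] selects indices [1] (1->'e'), giving 'e'.

'e'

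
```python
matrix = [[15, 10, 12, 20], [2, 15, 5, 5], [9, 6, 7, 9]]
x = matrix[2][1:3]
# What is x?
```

matrix[2] = [9, 6, 7, 9]. matrix[2] has length 4. The slice matrix[2][1:3] selects indices [1, 2] (1->6, 2->7), giving [6, 7].

[6, 7]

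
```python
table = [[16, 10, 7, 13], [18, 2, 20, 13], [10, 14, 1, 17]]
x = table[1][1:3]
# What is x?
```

table[1] = [18, 2, 20, 13]. table[1] has length 4. The slice table[1][1:3] selects indices [1, 2] (1->2, 2->20), giving [2, 20].

[2, 20]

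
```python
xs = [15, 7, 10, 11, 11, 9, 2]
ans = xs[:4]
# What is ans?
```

xs has length 7. The slice xs[:4] selects indices [0, 1, 2, 3] (0->15, 1->7, 2->10, 3->11), giving [15, 7, 10, 11].

[15, 7, 10, 11]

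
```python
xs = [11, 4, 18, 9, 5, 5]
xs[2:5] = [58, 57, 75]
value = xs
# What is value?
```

xs starts as [11, 4, 18, 9, 5, 5] (length 6). The slice xs[2:5] covers indices [2, 3, 4] with values [18, 9, 5]. Replacing that slice with [58, 57, 75] (same length) produces [11, 4, 58, 57, 75, 5].

[11, 4, 58, 57, 75, 5]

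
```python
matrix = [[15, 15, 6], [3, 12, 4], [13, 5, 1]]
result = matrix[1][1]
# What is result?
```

matrix[1] = [3, 12, 4]. Taking column 1 of that row yields 12.

12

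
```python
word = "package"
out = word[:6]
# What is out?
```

word has length 7. The slice word[:6] selects indices [0, 1, 2, 3, 4, 5] (0->'p', 1->'a', 2->'c', 3->'k', 4->'a', 5->'g'), giving 'packag'.

'packag'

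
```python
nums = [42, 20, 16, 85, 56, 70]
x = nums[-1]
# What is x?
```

nums has length 6. Negative index -1 maps to positive index 6 + (-1) = 5. nums[5] = 70.

70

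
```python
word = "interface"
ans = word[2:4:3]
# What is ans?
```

word has length 9. The slice word[2:4:3] selects indices [2] (2->'t'), giving 't'.

't'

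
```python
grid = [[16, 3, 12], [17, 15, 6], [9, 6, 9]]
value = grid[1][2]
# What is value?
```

grid[1] = [17, 15, 6]. Taking column 2 of that row yields 6.

6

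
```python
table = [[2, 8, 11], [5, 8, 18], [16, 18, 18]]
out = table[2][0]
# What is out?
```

table[2] = [16, 18, 18]. Taking column 0 of that row yields 16.

16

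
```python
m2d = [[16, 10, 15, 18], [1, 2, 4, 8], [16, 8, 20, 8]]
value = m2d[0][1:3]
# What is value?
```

m2d[0] = [16, 10, 15, 18]. m2d[0] has length 4. The slice m2d[0][1:3] selects indices [1, 2] (1->10, 2->15), giving [10, 15].

[10, 15]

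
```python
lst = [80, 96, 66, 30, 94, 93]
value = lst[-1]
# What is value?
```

lst has length 6. Negative index -1 maps to positive index 6 + (-1) = 5. lst[5] = 93.

93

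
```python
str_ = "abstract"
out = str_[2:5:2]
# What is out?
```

str_ has length 8. The slice str_[2:5:2] selects indices [2, 4] (2->'s', 4->'r'), giving 'sr'.

'sr'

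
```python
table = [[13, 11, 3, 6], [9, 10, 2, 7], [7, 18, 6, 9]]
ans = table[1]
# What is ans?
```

table has 3 rows. Row 1 is [9, 10, 2, 7].

[9, 10, 2, 7]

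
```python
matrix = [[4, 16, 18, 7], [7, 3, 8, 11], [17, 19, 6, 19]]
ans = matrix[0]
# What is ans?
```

matrix has 3 rows. Row 0 is [4, 16, 18, 7].

[4, 16, 18, 7]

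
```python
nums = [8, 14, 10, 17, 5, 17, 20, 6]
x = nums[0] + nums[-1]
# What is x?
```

nums has length 8. nums[0] = 8.
nums has length 8. Negative index -1 maps to positive index 8 + (-1) = 7. nums[7] = 6.
Sum: 8 + 6 = 14.

14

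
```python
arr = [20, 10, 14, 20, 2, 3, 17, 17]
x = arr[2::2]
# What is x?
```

arr has length 8. The slice arr[2::2] selects indices [2, 4, 6] (2->14, 4->2, 6->17), giving [14, 2, 17].

[14, 2, 17]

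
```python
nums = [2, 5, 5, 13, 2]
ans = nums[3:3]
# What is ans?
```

nums has length 5. The slice nums[3:3] resolves to an empty index range, so the result is [].

[]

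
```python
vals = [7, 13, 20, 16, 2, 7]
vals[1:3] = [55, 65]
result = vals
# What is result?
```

vals starts as [7, 13, 20, 16, 2, 7] (length 6). The slice vals[1:3] covers indices [1, 2] with values [13, 20]. Replacing that slice with [55, 65] (same length) produces [7, 55, 65, 16, 2, 7].

[7, 55, 65, 16, 2, 7]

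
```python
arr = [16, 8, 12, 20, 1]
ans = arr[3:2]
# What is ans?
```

arr has length 5. The slice arr[3:2] resolves to an empty index range, so the result is [].

[]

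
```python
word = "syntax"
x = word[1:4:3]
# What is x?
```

word has length 6. The slice word[1:4:3] selects indices [1] (1->'y'), giving 'y'.

'y'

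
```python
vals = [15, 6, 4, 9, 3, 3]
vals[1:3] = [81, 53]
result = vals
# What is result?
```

vals starts as [15, 6, 4, 9, 3, 3] (length 6). The slice vals[1:3] covers indices [1, 2] with values [6, 4]. Replacing that slice with [81, 53] (same length) produces [15, 81, 53, 9, 3, 3].

[15, 81, 53, 9, 3, 3]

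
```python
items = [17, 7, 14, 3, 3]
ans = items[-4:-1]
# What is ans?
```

items has length 5. The slice items[-4:-1] selects indices [1, 2, 3] (1->7, 2->14, 3->3), giving [7, 14, 3].

[7, 14, 3]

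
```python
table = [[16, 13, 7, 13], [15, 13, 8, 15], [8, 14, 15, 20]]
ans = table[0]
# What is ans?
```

table has 3 rows. Row 0 is [16, 13, 7, 13].

[16, 13, 7, 13]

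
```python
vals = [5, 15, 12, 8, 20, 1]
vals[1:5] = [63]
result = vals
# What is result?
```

vals starts as [5, 15, 12, 8, 20, 1] (length 6). The slice vals[1:5] covers indices [1, 2, 3, 4] with values [15, 12, 8, 20]. Replacing that slice with [63] (different length) produces [5, 63, 1].

[5, 63, 1]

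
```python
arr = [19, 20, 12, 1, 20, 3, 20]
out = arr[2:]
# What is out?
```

arr has length 7. The slice arr[2:] selects indices [2, 3, 4, 5, 6] (2->12, 3->1, 4->20, 5->3, 6->20), giving [12, 1, 20, 3, 20].

[12, 1, 20, 3, 20]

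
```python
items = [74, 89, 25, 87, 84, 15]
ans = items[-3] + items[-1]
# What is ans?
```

items has length 6. Negative index -3 maps to positive index 6 + (-3) = 3. items[3] = 87.
items has length 6. Negative index -1 maps to positive index 6 + (-1) = 5. items[5] = 15.
Sum: 87 + 15 = 102.

102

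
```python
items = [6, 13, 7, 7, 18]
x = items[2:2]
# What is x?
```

items has length 5. The slice items[2:2] resolves to an empty index range, so the result is [].

[]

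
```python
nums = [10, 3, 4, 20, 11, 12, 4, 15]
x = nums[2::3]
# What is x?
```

nums has length 8. The slice nums[2::3] selects indices [2, 5] (2->4, 5->12), giving [4, 12].

[4, 12]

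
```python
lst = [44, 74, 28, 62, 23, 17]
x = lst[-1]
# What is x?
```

lst has length 6. Negative index -1 maps to positive index 6 + (-1) = 5. lst[5] = 17.

17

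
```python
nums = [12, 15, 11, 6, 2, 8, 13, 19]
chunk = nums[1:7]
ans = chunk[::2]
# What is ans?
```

nums has length 8. The slice nums[1:7] selects indices [1, 2, 3, 4, 5, 6] (1->15, 2->11, 3->6, 4->2, 5->8, 6->13), giving [15, 11, 6, 2, 8, 13]. So chunk = [15, 11, 6, 2, 8, 13]. chunk has length 6. The slice chunk[::2] selects indices [0, 2, 4] (0->15, 2->6, 4->8), giving [15, 6, 8].

[15, 6, 8]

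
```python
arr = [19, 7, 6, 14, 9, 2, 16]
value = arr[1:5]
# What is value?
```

arr has length 7. The slice arr[1:5] selects indices [1, 2, 3, 4] (1->7, 2->6, 3->14, 4->9), giving [7, 6, 14, 9].

[7, 6, 14, 9]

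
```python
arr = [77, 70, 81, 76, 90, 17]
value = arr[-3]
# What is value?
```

arr has length 6. Negative index -3 maps to positive index 6 + (-3) = 3. arr[3] = 76.

76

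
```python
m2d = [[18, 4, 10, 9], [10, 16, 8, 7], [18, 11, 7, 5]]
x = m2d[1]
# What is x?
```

m2d has 3 rows. Row 1 is [10, 16, 8, 7].

[10, 16, 8, 7]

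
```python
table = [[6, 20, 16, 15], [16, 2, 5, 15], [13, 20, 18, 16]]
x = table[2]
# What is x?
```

table has 3 rows. Row 2 is [13, 20, 18, 16].

[13, 20, 18, 16]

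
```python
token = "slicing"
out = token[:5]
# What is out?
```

token has length 7. The slice token[:5] selects indices [0, 1, 2, 3, 4] (0->'s', 1->'l', 2->'i', 3->'c', 4->'i'), giving 'slici'.

'slici'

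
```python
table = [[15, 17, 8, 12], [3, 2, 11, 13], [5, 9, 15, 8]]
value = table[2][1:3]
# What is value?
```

table[2] = [5, 9, 15, 8]. table[2] has length 4. The slice table[2][1:3] selects indices [1, 2] (1->9, 2->15), giving [9, 15].

[9, 15]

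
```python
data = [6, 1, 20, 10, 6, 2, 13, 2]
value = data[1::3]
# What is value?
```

data has length 8. The slice data[1::3] selects indices [1, 4, 7] (1->1, 4->6, 7->2), giving [1, 6, 2].

[1, 6, 2]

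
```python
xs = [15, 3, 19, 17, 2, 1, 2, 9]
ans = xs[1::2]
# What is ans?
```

xs has length 8. The slice xs[1::2] selects indices [1, 3, 5, 7] (1->3, 3->17, 5->1, 7->9), giving [3, 17, 1, 9].

[3, 17, 1, 9]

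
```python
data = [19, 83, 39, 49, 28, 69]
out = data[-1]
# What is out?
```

data has length 6. Negative index -1 maps to positive index 6 + (-1) = 5. data[5] = 69.

69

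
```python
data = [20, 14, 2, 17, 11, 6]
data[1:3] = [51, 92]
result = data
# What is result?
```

data starts as [20, 14, 2, 17, 11, 6] (length 6). The slice data[1:3] covers indices [1, 2] with values [14, 2]. Replacing that slice with [51, 92] (same length) produces [20, 51, 92, 17, 11, 6].

[20, 51, 92, 17, 11, 6]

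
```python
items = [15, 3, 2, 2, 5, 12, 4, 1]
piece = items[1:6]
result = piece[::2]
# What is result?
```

items has length 8. The slice items[1:6] selects indices [1, 2, 3, 4, 5] (1->3, 2->2, 3->2, 4->5, 5->12), giving [3, 2, 2, 5, 12]. So piece = [3, 2, 2, 5, 12]. piece has length 5. The slice piece[::2] selects indices [0, 2, 4] (0->3, 2->2, 4->12), giving [3, 2, 12].

[3, 2, 12]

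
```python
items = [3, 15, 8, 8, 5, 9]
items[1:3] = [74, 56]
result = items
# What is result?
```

items starts as [3, 15, 8, 8, 5, 9] (length 6). The slice items[1:3] covers indices [1, 2] with values [15, 8]. Replacing that slice with [74, 56] (same length) produces [3, 74, 56, 8, 5, 9].

[3, 74, 56, 8, 5, 9]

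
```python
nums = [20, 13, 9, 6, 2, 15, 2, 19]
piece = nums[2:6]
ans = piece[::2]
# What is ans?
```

nums has length 8. The slice nums[2:6] selects indices [2, 3, 4, 5] (2->9, 3->6, 4->2, 5->15), giving [9, 6, 2, 15]. So piece = [9, 6, 2, 15]. piece has length 4. The slice piece[::2] selects indices [0, 2] (0->9, 2->2), giving [9, 2].

[9, 2]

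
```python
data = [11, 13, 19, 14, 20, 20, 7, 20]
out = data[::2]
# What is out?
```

data has length 8. The slice data[::2] selects indices [0, 2, 4, 6] (0->11, 2->19, 4->20, 6->7), giving [11, 19, 20, 7].

[11, 19, 20, 7]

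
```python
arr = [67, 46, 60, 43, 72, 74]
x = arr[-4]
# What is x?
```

arr has length 6. Negative index -4 maps to positive index 6 + (-4) = 2. arr[2] = 60.

60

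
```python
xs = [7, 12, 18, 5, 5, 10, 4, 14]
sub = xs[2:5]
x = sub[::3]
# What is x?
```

xs has length 8. The slice xs[2:5] selects indices [2, 3, 4] (2->18, 3->5, 4->5), giving [18, 5, 5]. So sub = [18, 5, 5]. sub has length 3. The slice sub[::3] selects indices [0] (0->18), giving [18].

[18]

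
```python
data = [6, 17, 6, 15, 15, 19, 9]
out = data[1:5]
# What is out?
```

data has length 7. The slice data[1:5] selects indices [1, 2, 3, 4] (1->17, 2->6, 3->15, 4->15), giving [17, 6, 15, 15].

[17, 6, 15, 15]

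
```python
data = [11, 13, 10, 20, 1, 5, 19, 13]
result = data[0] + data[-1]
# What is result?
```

data has length 8. data[0] = 11.
data has length 8. Negative index -1 maps to positive index 8 + (-1) = 7. data[7] = 13.
Sum: 11 + 13 = 24.

24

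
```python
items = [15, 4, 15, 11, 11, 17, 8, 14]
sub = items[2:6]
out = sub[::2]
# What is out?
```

items has length 8. The slice items[2:6] selects indices [2, 3, 4, 5] (2->15, 3->11, 4->11, 5->17), giving [15, 11, 11, 17]. So sub = [15, 11, 11, 17]. sub has length 4. The slice sub[::2] selects indices [0, 2] (0->15, 2->11), giving [15, 11].

[15, 11]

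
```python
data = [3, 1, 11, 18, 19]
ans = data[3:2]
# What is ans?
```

data has length 5. The slice data[3:2] resolves to an empty index range, so the result is [].

[]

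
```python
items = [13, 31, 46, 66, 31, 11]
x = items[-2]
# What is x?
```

items has length 6. Negative index -2 maps to positive index 6 + (-2) = 4. items[4] = 31.

31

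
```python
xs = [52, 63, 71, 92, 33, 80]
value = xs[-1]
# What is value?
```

xs has length 6. Negative index -1 maps to positive index 6 + (-1) = 5. xs[5] = 80.

80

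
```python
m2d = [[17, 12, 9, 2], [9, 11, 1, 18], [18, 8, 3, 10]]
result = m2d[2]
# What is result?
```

m2d has 3 rows. Row 2 is [18, 8, 3, 10].

[18, 8, 3, 10]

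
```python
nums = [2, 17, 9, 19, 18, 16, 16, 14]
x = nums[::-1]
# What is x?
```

nums has length 8. The slice nums[::-1] selects indices [7, 6, 5, 4, 3, 2, 1, 0] (7->14, 6->16, 5->16, 4->18, 3->19, 2->9, 1->17, 0->2), giving [14, 16, 16, 18, 19, 9, 17, 2].

[14, 16, 16, 18, 19, 9, 17, 2]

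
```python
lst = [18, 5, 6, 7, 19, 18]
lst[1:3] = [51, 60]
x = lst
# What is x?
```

lst starts as [18, 5, 6, 7, 19, 18] (length 6). The slice lst[1:3] covers indices [1, 2] with values [5, 6]. Replacing that slice with [51, 60] (same length) produces [18, 51, 60, 7, 19, 18].

[18, 51, 60, 7, 19, 18]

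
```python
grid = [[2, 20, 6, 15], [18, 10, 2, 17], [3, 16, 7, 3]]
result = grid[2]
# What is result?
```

grid has 3 rows. Row 2 is [3, 16, 7, 3].

[3, 16, 7, 3]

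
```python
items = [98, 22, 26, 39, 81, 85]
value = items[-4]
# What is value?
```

items has length 6. Negative index -4 maps to positive index 6 + (-4) = 2. items[2] = 26.

26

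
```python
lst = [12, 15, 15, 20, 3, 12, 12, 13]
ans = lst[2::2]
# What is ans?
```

lst has length 8. The slice lst[2::2] selects indices [2, 4, 6] (2->15, 4->3, 6->12), giving [15, 3, 12].

[15, 3, 12]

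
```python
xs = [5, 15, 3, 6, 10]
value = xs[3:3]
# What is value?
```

xs has length 5. The slice xs[3:3] resolves to an empty index range, so the result is [].

[]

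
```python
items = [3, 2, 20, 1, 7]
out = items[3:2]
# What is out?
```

items has length 5. The slice items[3:2] resolves to an empty index range, so the result is [].

[]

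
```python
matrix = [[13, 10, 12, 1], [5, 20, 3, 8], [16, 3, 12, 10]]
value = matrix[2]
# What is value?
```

matrix has 3 rows. Row 2 is [16, 3, 12, 10].

[16, 3, 12, 10]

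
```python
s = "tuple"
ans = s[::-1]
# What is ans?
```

s has length 5. The slice s[::-1] selects indices [4, 3, 2, 1, 0] (4->'e', 3->'l', 2->'p', 1->'u', 0->'t'), giving 'elput'.

'elput'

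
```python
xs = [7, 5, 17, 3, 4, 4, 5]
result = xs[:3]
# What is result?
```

xs has length 7. The slice xs[:3] selects indices [0, 1, 2] (0->7, 1->5, 2->17), giving [7, 5, 17].

[7, 5, 17]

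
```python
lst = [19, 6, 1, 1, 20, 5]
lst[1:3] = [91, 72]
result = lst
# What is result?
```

lst starts as [19, 6, 1, 1, 20, 5] (length 6). The slice lst[1:3] covers indices [1, 2] with values [6, 1]. Replacing that slice with [91, 72] (same length) produces [19, 91, 72, 1, 20, 5].

[19, 91, 72, 1, 20, 5]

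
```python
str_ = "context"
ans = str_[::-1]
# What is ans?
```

str_ has length 7. The slice str_[::-1] selects indices [6, 5, 4, 3, 2, 1, 0] (6->'t', 5->'x', 4->'e', 3->'t', 2->'n', 1->'o', 0->'c'), giving 'txetnoc'.

'txetnoc'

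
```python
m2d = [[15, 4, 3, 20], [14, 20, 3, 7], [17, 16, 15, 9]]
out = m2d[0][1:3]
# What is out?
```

m2d[0] = [15, 4, 3, 20]. m2d[0] has length 4. The slice m2d[0][1:3] selects indices [1, 2] (1->4, 2->3), giving [4, 3].

[4, 3]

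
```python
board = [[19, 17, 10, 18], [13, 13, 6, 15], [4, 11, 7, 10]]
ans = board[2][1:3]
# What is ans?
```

board[2] = [4, 11, 7, 10]. board[2] has length 4. The slice board[2][1:3] selects indices [1, 2] (1->11, 2->7), giving [11, 7].

[11, 7]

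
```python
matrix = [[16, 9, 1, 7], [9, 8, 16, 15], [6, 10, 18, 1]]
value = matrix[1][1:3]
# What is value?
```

matrix[1] = [9, 8, 16, 15]. matrix[1] has length 4. The slice matrix[1][1:3] selects indices [1, 2] (1->8, 2->16), giving [8, 16].

[8, 16]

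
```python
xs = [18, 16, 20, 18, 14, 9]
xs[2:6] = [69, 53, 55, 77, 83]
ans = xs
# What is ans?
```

xs starts as [18, 16, 20, 18, 14, 9] (length 6). The slice xs[2:6] covers indices [2, 3, 4, 5] with values [20, 18, 14, 9]. Replacing that slice with [69, 53, 55, 77, 83] (different length) produces [18, 16, 69, 53, 55, 77, 83].

[18, 16, 69, 53, 55, 77, 83]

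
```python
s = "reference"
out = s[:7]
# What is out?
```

s has length 9. The slice s[:7] selects indices [0, 1, 2, 3, 4, 5, 6] (0->'r', 1->'e', 2->'f', 3->'e', 4->'r', 5->'e', 6->'n'), giving 'referen'.

'referen'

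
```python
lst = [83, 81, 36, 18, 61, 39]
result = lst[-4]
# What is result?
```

lst has length 6. Negative index -4 maps to positive index 6 + (-4) = 2. lst[2] = 36.

36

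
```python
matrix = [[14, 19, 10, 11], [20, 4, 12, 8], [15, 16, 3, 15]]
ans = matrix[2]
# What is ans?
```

matrix has 3 rows. Row 2 is [15, 16, 3, 15].

[15, 16, 3, 15]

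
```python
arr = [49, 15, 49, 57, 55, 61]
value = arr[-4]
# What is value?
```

arr has length 6. Negative index -4 maps to positive index 6 + (-4) = 2. arr[2] = 49.

49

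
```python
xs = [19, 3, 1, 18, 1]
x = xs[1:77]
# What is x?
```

xs has length 5. The slice xs[1:77] selects indices [1, 2, 3, 4] (1->3, 2->1, 3->18, 4->1), giving [3, 1, 18, 1].

[3, 1, 18, 1]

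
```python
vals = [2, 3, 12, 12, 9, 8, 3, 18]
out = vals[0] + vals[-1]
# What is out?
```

vals has length 8. vals[0] = 2.
vals has length 8. Negative index -1 maps to positive index 8 + (-1) = 7. vals[7] = 18.
Sum: 2 + 18 = 20.

20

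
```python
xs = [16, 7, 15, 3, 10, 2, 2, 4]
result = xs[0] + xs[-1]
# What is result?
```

xs has length 8. xs[0] = 16.
xs has length 8. Negative index -1 maps to positive index 8 + (-1) = 7. xs[7] = 4.
Sum: 16 + 4 = 20.

20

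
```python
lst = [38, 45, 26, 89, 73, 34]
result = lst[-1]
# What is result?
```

lst has length 6. Negative index -1 maps to positive index 6 + (-1) = 5. lst[5] = 34.

34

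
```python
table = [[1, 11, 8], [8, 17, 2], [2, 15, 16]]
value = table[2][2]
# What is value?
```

table[2] = [2, 15, 16]. Taking column 2 of that row yields 16.

16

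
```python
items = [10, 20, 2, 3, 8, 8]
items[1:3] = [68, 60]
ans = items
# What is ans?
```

items starts as [10, 20, 2, 3, 8, 8] (length 6). The slice items[1:3] covers indices [1, 2] with values [20, 2]. Replacing that slice with [68, 60] (same length) produces [10, 68, 60, 3, 8, 8].

[10, 68, 60, 3, 8, 8]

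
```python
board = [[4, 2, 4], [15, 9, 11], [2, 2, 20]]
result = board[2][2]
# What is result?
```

board[2] = [2, 2, 20]. Taking column 2 of that row yields 20.

20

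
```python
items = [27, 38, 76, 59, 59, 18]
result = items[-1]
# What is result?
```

items has length 6. Negative index -1 maps to positive index 6 + (-1) = 5. items[5] = 18.

18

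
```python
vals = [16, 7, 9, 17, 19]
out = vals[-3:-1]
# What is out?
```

vals has length 5. The slice vals[-3:-1] selects indices [2, 3] (2->9, 3->17), giving [9, 17].

[9, 17]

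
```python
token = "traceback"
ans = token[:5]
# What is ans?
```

token has length 9. The slice token[:5] selects indices [0, 1, 2, 3, 4] (0->'t', 1->'r', 2->'a', 3->'c', 4->'e'), giving 'trace'.

'trace'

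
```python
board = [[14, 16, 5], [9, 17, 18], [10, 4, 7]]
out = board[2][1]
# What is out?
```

board[2] = [10, 4, 7]. Taking column 1 of that row yields 4.

4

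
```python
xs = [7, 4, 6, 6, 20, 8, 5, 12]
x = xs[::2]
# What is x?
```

xs has length 8. The slice xs[::2] selects indices [0, 2, 4, 6] (0->7, 2->6, 4->20, 6->5), giving [7, 6, 20, 5].

[7, 6, 20, 5]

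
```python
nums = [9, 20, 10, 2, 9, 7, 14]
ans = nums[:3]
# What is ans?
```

nums has length 7. The slice nums[:3] selects indices [0, 1, 2] (0->9, 1->20, 2->10), giving [9, 20, 10].

[9, 20, 10]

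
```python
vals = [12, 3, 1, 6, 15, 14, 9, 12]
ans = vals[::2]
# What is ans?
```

vals has length 8. The slice vals[::2] selects indices [0, 2, 4, 6] (0->12, 2->1, 4->15, 6->9), giving [12, 1, 15, 9].

[12, 1, 15, 9]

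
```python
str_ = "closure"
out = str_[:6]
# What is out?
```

str_ has length 7. The slice str_[:6] selects indices [0, 1, 2, 3, 4, 5] (0->'c', 1->'l', 2->'o', 3->'s', 4->'u', 5->'r'), giving 'closur'.

'closur'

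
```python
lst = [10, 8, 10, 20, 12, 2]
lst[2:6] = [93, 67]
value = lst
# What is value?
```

lst starts as [10, 8, 10, 20, 12, 2] (length 6). The slice lst[2:6] covers indices [2, 3, 4, 5] with values [10, 20, 12, 2]. Replacing that slice with [93, 67] (different length) produces [10, 8, 93, 67].

[10, 8, 93, 67]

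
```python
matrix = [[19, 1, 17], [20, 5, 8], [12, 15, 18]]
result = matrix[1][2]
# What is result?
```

matrix[1] = [20, 5, 8]. Taking column 2 of that row yields 8.

8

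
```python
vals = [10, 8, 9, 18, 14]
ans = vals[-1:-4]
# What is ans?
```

vals has length 5. The slice vals[-1:-4] resolves to an empty index range, so the result is [].

[]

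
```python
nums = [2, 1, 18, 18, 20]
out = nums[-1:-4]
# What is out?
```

nums has length 5. The slice nums[-1:-4] resolves to an empty index range, so the result is [].

[]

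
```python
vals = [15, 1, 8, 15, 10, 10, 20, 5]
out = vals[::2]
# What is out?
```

vals has length 8. The slice vals[::2] selects indices [0, 2, 4, 6] (0->15, 2->8, 4->10, 6->20), giving [15, 8, 10, 20].

[15, 8, 10, 20]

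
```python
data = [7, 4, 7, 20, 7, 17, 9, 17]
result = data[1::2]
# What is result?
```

data has length 8. The slice data[1::2] selects indices [1, 3, 5, 7] (1->4, 3->20, 5->17, 7->17), giving [4, 20, 17, 17].

[4, 20, 17, 17]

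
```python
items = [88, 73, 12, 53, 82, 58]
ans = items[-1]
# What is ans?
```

items has length 6. Negative index -1 maps to positive index 6 + (-1) = 5. items[5] = 58.

58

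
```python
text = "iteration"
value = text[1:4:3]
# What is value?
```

text has length 9. The slice text[1:4:3] selects indices [1] (1->'t'), giving 't'.

't'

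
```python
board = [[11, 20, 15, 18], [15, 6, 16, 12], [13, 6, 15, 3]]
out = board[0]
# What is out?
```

board has 3 rows. Row 0 is [11, 20, 15, 18].

[11, 20, 15, 18]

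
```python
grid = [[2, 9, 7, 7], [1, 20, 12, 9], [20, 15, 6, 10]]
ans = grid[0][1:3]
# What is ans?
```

grid[0] = [2, 9, 7, 7]. grid[0] has length 4. The slice grid[0][1:3] selects indices [1, 2] (1->9, 2->7), giving [9, 7].

[9, 7]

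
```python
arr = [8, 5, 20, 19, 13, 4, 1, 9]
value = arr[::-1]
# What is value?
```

arr has length 8. The slice arr[::-1] selects indices [7, 6, 5, 4, 3, 2, 1, 0] (7->9, 6->1, 5->4, 4->13, 3->19, 2->20, 1->5, 0->8), giving [9, 1, 4, 13, 19, 20, 5, 8].

[9, 1, 4, 13, 19, 20, 5, 8]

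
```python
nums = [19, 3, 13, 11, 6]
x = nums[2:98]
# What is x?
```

nums has length 5. The slice nums[2:98] selects indices [2, 3, 4] (2->13, 3->11, 4->6), giving [13, 11, 6].

[13, 11, 6]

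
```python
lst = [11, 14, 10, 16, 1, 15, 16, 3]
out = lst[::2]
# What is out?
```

lst has length 8. The slice lst[::2] selects indices [0, 2, 4, 6] (0->11, 2->10, 4->1, 6->16), giving [11, 10, 1, 16].

[11, 10, 1, 16]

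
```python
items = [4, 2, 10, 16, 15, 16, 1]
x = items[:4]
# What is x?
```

items has length 7. The slice items[:4] selects indices [0, 1, 2, 3] (0->4, 1->2, 2->10, 3->16), giving [4, 2, 10, 16].

[4, 2, 10, 16]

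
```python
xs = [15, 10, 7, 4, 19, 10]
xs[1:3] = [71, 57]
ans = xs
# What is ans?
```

xs starts as [15, 10, 7, 4, 19, 10] (length 6). The slice xs[1:3] covers indices [1, 2] with values [10, 7]. Replacing that slice with [71, 57] (same length) produces [15, 71, 57, 4, 19, 10].

[15, 71, 57, 4, 19, 10]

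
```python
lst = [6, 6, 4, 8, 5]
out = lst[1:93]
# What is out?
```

lst has length 5. The slice lst[1:93] selects indices [1, 2, 3, 4] (1->6, 2->4, 3->8, 4->5), giving [6, 4, 8, 5].

[6, 4, 8, 5]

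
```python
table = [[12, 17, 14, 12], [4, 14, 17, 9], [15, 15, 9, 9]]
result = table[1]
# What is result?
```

table has 3 rows. Row 1 is [4, 14, 17, 9].

[4, 14, 17, 9]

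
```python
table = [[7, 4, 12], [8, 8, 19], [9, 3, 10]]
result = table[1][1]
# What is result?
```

table[1] = [8, 8, 19]. Taking column 1 of that row yields 8.

8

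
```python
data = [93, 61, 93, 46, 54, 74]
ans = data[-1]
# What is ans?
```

data has length 6. Negative index -1 maps to positive index 6 + (-1) = 5. data[5] = 74.

74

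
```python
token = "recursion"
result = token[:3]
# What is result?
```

token has length 9. The slice token[:3] selects indices [0, 1, 2] (0->'r', 1->'e', 2->'c'), giving 'rec'.

'rec'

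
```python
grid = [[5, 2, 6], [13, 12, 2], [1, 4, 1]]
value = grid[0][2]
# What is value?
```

grid[0] = [5, 2, 6]. Taking column 2 of that row yields 6.

6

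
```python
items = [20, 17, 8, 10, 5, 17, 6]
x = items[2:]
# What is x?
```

items has length 7. The slice items[2:] selects indices [2, 3, 4, 5, 6] (2->8, 3->10, 4->5, 5->17, 6->6), giving [8, 10, 5, 17, 6].

[8, 10, 5, 17, 6]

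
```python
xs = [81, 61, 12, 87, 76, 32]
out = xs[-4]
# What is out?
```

xs has length 6. Negative index -4 maps to positive index 6 + (-4) = 2. xs[2] = 12.

12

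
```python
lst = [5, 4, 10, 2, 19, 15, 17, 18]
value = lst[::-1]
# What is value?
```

lst has length 8. The slice lst[::-1] selects indices [7, 6, 5, 4, 3, 2, 1, 0] (7->18, 6->17, 5->15, 4->19, 3->2, 2->10, 1->4, 0->5), giving [18, 17, 15, 19, 2, 10, 4, 5].

[18, 17, 15, 19, 2, 10, 4, 5]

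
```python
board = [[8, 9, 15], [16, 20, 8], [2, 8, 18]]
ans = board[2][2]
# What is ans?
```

board[2] = [2, 8, 18]. Taking column 2 of that row yields 18.

18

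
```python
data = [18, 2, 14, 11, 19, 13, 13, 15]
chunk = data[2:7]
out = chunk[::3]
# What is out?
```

data has length 8. The slice data[2:7] selects indices [2, 3, 4, 5, 6] (2->14, 3->11, 4->19, 5->13, 6->13), giving [14, 11, 19, 13, 13]. So chunk = [14, 11, 19, 13, 13]. chunk has length 5. The slice chunk[::3] selects indices [0, 3] (0->14, 3->13), giving [14, 13].

[14, 13]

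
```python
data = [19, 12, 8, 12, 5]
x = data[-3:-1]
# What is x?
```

data has length 5. The slice data[-3:-1] selects indices [2, 3] (2->8, 3->12), giving [8, 12].

[8, 12]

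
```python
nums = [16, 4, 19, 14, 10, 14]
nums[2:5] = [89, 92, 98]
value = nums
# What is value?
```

nums starts as [16, 4, 19, 14, 10, 14] (length 6). The slice nums[2:5] covers indices [2, 3, 4] with values [19, 14, 10]. Replacing that slice with [89, 92, 98] (same length) produces [16, 4, 89, 92, 98, 14].

[16, 4, 89, 92, 98, 14]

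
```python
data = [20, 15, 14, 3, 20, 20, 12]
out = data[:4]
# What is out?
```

data has length 7. The slice data[:4] selects indices [0, 1, 2, 3] (0->20, 1->15, 2->14, 3->3), giving [20, 15, 14, 3].

[20, 15, 14, 3]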